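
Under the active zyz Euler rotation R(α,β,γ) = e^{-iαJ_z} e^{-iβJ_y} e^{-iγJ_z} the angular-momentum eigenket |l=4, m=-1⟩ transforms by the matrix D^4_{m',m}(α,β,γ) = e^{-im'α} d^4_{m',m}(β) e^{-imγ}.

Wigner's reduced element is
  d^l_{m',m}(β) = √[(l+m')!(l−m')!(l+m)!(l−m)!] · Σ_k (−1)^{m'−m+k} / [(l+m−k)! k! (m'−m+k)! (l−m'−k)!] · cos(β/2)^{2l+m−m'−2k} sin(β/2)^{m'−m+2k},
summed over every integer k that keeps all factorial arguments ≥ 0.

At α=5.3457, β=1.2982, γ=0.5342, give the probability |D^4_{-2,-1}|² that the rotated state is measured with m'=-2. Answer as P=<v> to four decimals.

P=0.1632

D^4_{-2,-1}(5.3457,1.2982,0.5342) = e^{-i·-2·5.3457}·d^4_{-2,-1}(1.2982)·e^{-i·-1·0.5342}. Compute d first:
Half-angle: c=0.796628, s=0.604470. N=√(2·720·6·120)=1018.233765
k∈{1,2,3} keeps every argument non-negative
  k=1: (−1)^0·1018.2338/(240)·0.7966^7·0.6045^1 = +0.522156
  k=2: (−1)^1·1018.2338/(48)·0.7966^5·0.6045^3 = -1.503170
  k=3: (−1)^2·1018.2338/(72)·0.7966^3·0.6045^5 = +0.576972
d^4_{-2,-1}(1.2982) = +0.522156 -1.503170 +0.576972 = -0.404042
|D^4_{-2,-1}|² = |d^4_{-2,-1}(β)|² = (-0.404042)² = 0.163250 (the z-rotation phases have unit modulus)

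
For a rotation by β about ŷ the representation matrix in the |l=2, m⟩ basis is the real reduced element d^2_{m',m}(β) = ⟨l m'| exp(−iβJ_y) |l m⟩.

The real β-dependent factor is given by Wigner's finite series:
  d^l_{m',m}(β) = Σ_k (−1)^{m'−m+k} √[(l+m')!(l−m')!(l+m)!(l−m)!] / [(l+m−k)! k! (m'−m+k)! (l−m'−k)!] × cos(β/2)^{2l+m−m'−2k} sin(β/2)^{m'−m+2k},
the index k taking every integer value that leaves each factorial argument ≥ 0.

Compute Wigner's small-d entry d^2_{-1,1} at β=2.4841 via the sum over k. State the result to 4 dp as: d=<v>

d=-0.5223

d^2_{-1,1}(β=2.4841) via Wigner's sum:
c=cos(2.4841/2)=0.322857, s=sin(2.4841/2)=0.946448; N=√[1·6·6·1]=6.000000
The bounds max(0,m−m')=2 and min(l+m,l−m')=3 give 2 terms
  k=2: (−1)^0·6.0000/(2)·0.3229^2·0.9464^2 = +0.280114
  k=3: (−1)^1·6.0000/(6)·0.3229^0·0.9464^4 = -0.802392
d^2_{-1,1}(2.4841) = +0.280114 -0.802392 = -0.522279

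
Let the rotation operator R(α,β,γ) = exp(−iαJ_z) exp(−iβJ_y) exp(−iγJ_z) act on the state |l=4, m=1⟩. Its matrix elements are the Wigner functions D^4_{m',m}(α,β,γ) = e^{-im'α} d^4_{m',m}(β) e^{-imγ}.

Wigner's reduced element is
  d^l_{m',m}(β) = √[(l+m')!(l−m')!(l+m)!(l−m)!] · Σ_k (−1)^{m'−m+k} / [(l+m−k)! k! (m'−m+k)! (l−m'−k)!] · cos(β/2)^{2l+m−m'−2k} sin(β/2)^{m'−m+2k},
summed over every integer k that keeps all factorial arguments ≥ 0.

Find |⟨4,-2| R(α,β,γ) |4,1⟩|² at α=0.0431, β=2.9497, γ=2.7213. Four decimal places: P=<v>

P=0.1409

First d^4_{-2,1}(β=2.9497), then the phase factors e^{-i(-2)α} and e^{-i(1)γ}:
With c≡cos(β/2)=0.095799 and s≡sin(β/2)=0.995401, N=[2·720·120·6]^{1/2}=1018.233765
Admissible k: 3..5 (factorial args all ≥0)
  k=3: (−1)^0·1018.2338/(72)·0.0958^5·0.9954^3 = +0.000113
  k=4: (−1)^1·1018.2338/(48)·0.0958^3·0.9954^5 = -0.018226
  k=5: (−1)^2·1018.2338/(240)·0.0958^1·0.9954^7 = +0.393535
d^4_{-2,1}(2.9497) = +0.000113 -0.018226 +0.393535 = +0.375422
|D^4_{-2,1}|² = |d^4_{-2,1}(β)|² = (+0.375422)² = 0.140942 (the z-rotation phases have unit modulus)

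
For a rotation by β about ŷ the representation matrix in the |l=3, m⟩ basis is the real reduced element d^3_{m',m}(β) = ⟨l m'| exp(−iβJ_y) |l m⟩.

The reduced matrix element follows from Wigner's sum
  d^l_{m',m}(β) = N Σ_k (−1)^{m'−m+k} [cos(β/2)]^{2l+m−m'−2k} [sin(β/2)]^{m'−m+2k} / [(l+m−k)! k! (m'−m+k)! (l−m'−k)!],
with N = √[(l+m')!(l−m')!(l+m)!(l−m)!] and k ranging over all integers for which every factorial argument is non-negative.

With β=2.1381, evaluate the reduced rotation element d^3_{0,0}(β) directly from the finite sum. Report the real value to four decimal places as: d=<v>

d=0.4181

d^3_{0,0}(β=2.1381) via Wigner's sum:
c=cos(2.1381/2)=0.480957, s=sin(2.1381/2)=0.876744; N=√[6·6·6·6]=36.000000
The bounds max(0,m−m')=0 and min(l+m,l−m')=3 give 4 terms
  k=0: (−1)^0·36.0000/(36)·0.4810^6·0.8767^0 = +0.012378
  k=1: (−1)^1·36.0000/(4)·0.4810^4·0.8767^2 = -0.370181
  k=2: (−1)^2·36.0000/(4)·0.4810^2·0.8767^4 = +1.230118
  k=3: (−1)^3·36.0000/(36)·0.4810^0·0.8767^6 = -0.454189
d^3_{0,0}(2.1381) = +0.012378 -0.370181 +1.230118 -0.454189 = +0.418125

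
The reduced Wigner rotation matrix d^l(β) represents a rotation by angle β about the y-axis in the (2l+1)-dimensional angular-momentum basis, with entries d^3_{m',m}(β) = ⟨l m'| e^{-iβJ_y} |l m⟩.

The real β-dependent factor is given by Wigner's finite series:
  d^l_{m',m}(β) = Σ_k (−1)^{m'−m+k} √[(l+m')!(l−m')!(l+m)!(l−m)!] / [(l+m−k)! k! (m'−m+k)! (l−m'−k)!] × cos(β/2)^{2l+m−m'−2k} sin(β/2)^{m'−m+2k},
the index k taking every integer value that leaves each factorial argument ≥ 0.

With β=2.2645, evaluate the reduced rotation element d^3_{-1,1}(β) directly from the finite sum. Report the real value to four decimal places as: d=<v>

d^3_{-1,1}(β=2.2645) via Wigner's sum:
Half-angle: c=0.424624, s=0.905370. N=√(2·24·24·2)=48.000000
Admissible k: 2..4 (factorial args all ≥0)
  k=2: (−1)^0·48.0000/(8)·0.4246^4·0.9054^2 = +0.159890
  k=3: (−1)^1·48.0000/(6)·0.4246^2·0.9054^4 = -0.969176
  k=4: (−1)^2·48.0000/(48)·0.4246^0·0.9054^6 = +0.550752
d^3_{-1,1}(2.2645) = +0.159890 -0.969176 +0.550752 = -0.258534

d=-0.2585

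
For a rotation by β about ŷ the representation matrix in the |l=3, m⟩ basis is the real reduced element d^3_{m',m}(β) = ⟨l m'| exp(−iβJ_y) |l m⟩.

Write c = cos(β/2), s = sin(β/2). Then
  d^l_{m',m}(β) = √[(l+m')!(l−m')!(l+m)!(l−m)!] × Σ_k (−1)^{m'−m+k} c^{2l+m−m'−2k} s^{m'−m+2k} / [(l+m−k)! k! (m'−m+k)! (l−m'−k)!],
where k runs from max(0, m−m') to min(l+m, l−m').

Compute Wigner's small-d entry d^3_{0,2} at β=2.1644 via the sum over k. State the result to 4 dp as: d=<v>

d=-0.5263

d^3_{0,2}(β=2.1644) via Wigner's sum:
With c≡cos(β/2)=0.469387 and s≡sin(β/2)=0.882993, N=[6·6·120·1]^{1/2}=65.726707
k∈{2,3} keeps every argument non-negative
  k=2: (−1)^0·65.7267/(12)·0.4694^4·0.8830^2 = +0.207300
  k=3: (−1)^1·65.7267/(12)·0.4694^2·0.8830^4 = -0.733586
d^3_{0,2}(2.1644) = +0.207300 -0.733586 = -0.526286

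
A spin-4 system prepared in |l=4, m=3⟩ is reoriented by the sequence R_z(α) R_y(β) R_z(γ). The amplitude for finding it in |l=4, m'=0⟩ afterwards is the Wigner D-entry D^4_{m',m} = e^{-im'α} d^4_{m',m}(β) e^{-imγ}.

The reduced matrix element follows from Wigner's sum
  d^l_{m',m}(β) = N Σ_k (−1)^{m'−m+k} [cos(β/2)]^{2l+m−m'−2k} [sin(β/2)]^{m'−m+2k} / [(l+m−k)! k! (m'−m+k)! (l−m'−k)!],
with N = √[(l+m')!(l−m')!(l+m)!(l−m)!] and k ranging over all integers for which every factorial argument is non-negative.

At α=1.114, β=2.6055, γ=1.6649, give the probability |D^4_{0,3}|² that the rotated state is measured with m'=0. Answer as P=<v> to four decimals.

First d^4_{0,3}(β=2.6055), then the phase factors e^{-i(0)α} and e^{-i(3)γ}:
c=cos(2.6055/2)=0.264848, s=sin(2.6055/2)=0.964290; N=√[24·24·5040·1]=1703.830978
k∈{3,4} keeps every argument non-negative
  k=3: (−1)^0·1703.8310/(144)·0.2648^5·0.9643^3 = +0.013825
  k=4: (−1)^1·1703.8310/(144)·0.2648^3·0.9643^5 = -0.183271
d^4_{0,3}(2.6055) = +0.013825 -0.183271 = -0.169445
|D^4_{0,3}|² = |d^4_{0,3}(β)|² = (-0.169445)² = 0.028712 (the z-rotation phases have unit modulus)

P=0.0287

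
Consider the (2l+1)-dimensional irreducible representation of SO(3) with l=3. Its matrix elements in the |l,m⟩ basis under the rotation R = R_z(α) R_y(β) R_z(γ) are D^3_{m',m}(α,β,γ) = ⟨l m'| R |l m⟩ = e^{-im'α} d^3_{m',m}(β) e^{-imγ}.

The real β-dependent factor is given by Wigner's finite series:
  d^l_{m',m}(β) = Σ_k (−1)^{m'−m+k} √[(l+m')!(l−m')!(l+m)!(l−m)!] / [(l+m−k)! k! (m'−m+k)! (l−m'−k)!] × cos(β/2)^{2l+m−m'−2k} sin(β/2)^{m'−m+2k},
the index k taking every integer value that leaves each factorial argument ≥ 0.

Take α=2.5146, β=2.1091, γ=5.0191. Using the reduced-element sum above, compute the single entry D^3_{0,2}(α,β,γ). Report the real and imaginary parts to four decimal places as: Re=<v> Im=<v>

D^3_{0,2}(2.5146,2.1091,5.0191) = e^{-i·0·2.5146}·d^3_{0,2}(2.1091)·e^{-i·2·5.0191}. Compute d first:
With c≡cos(β/2)=0.493619 and s≡sin(β/2)=0.869678, N=[6·6·120·1]^{1/2}=65.726707
Admissible k: 2..3 (factorial args all ≥0)
  k=2: (−1)^0·65.7267/(12)·0.4936^4·0.8697^2 = +0.245949
  k=3: (−1)^1·65.7267/(12)·0.4936^2·0.8697^4 = -0.763447
d^3_{0,2}(2.1091) = +0.245949 -0.763447 = -0.517498
Attach z-rotation phases: D = e^{-i(0)(2.5146)}·(-0.517498)·e^{-i(2)(5.0191)} = +0.423149-0.297907i

Re=0.4231 Im=-0.2979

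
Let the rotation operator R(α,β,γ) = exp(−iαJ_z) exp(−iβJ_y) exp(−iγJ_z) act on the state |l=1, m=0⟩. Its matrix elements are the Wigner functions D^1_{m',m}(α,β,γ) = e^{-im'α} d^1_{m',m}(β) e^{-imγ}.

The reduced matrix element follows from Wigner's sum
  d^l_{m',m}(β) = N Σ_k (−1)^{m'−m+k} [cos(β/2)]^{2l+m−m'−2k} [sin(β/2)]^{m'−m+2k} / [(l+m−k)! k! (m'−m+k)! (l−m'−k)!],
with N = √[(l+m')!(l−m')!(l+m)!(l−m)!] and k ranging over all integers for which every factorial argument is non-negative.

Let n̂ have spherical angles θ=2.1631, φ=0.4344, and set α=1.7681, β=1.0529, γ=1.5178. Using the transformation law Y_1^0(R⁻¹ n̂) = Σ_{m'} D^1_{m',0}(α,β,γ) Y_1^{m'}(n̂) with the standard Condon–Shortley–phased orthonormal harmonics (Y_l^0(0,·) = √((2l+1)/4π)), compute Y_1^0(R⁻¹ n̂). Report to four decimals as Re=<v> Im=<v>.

Need the full column D^1_{m',0} for m'=−1..1 at α=1.7681, β=1.0529, γ=1.5178.
cos(β/2)=0.864596, sin(β/2)=0.502467
d^1_{-1,0}: single k=1 term ⇒ +0.614379;  D = -0.120434+0.602459i
d^1_{0,0}: k∈[0..1] ⇒ +0.747527 -0.252473 = +0.495053;  D = +0.495053+0.000000i
d^1_{1,0}: single k=0 term ⇒ -0.614379;  D = +0.120434+0.602459i
Y_1^{m'}(θ=2.1631,φ=0.4344) and Σ D·Y over m':
  (-0.1204+0.6025i)·(+0.2600-0.1206i)  (+0.4951+0.0000i)·(-0.2728+0.0000i)  (+0.1204+0.6025i)·(-0.2600-0.1206i)
Y_1^0(R⁻¹ n̂) = -0.052310+0.000000i

Re=-0.0523 Im=0.0000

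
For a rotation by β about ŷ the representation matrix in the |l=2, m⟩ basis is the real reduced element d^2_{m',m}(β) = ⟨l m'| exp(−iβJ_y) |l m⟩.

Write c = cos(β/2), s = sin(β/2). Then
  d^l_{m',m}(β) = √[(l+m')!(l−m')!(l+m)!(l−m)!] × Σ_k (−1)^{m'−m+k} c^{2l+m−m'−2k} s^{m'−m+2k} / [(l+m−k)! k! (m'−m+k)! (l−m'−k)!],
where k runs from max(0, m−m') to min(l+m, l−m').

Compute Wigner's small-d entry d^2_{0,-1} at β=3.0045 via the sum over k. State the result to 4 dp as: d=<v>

d=0.1658

d^2_{0,-1}(β=3.0045) via Wigner's sum:
c=cos(3.0045/2)=0.068493, s=sin(3.0045/2)=0.997652; N=√[2·2·1·6]=4.898979
k: max(0,(-1)−(0))=0 … min(2+(-1),2−(0))=1
  k=0: (−1)^1·4.8990/(2)·0.0685^3·0.9977^1 = -0.000785
  k=1: (−1)^2·4.8990/(2)·0.0685^1·0.9977^3 = +0.166593
d^2_{0,-1}(3.0045) = -0.000785 +0.166593 = +0.165808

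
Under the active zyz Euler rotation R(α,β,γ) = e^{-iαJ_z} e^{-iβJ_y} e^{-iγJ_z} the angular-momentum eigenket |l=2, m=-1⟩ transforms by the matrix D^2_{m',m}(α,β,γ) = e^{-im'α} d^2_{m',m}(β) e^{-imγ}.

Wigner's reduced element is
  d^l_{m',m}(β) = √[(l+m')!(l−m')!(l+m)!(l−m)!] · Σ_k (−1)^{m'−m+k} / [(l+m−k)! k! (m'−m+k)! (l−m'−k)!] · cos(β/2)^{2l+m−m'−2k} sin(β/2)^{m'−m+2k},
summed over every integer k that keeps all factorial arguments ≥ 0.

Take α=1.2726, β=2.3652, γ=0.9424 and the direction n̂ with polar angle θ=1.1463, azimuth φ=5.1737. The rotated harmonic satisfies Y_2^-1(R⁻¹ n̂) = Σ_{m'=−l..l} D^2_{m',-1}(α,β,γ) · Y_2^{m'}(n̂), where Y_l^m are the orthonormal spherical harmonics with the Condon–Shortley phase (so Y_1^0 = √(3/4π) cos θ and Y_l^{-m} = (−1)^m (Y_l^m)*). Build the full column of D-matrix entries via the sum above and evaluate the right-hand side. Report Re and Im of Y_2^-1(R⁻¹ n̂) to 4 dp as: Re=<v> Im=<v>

Re=0.2339 Im=-0.3022

Need the full column D^2_{m',-1} for m'=−2..2 at α=1.2726, β=2.3652, γ=0.9424.
cos(β/2)=0.378520, sin(β/2)=0.925593
d^2_{-2,-1}: single k=1 term ⇒ +0.100396;  D = -0.094446-0.034049i
d^2_{-1,-1}: k∈[0..1] ⇒ +0.020528 -0.368246 = -0.347718;  D = +0.208826-0.278028i
d^2_{0,-1}: k∈[0..1] ⇒ -0.122959 +0.735232 = +0.612273;  D = +0.359924+0.495311i
d^2_{1,-1}: k∈[0..1] ⇒ +0.368246 -0.733974 = -0.365728;  D = -0.345970+0.118581i
d^2_{2,-1}: single k=0 term ⇒ -0.600315;  D = +0.019209+0.600007i
Y_2^{m'}(θ=1.1463,φ=5.1737) and Σ D·Y over m':
  (-0.0944-0.0340i)·(-0.1936+0.2557i)  (+0.2088-0.2780i)·(+0.1291+0.2596i)  (+0.3599+0.4953i)·(-0.1549+0.0000i)  (-0.3460+0.1186i)·(-0.1291+0.2596i)  (+0.0192+0.6000i)·(-0.1936-0.2557i)
Y_2^-1(R⁻¹ n̂) = +0.233947-0.302171i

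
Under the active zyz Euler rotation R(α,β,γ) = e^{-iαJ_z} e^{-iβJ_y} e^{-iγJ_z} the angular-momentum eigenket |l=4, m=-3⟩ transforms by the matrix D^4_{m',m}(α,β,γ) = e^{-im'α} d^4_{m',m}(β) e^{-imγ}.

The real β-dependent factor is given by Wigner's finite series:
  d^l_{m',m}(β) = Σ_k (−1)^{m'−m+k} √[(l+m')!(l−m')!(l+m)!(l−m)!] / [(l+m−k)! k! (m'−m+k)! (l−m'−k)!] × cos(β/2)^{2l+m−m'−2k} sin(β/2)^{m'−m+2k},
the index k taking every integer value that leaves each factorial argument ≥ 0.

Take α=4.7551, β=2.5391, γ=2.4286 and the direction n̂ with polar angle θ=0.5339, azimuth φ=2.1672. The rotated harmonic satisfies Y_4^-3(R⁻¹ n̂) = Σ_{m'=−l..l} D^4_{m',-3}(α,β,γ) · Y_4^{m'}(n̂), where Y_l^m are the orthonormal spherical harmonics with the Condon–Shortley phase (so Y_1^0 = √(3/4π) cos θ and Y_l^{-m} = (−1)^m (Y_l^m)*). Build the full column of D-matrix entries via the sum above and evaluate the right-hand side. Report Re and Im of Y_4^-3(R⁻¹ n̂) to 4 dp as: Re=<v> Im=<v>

Need the full column D^4_{m',-3} for m'=−4..4 at α=4.7551, β=2.5391, γ=2.4286.
cos(β/2)=0.296711, sin(β/2)=0.954967
d^4_{-4,-3}: single k=1 term ⇒ +0.000547;  D = +0.000212+0.000504i
d^4_{-3,-3}: k∈[0..1] ⇒ +0.000060 -0.004356 = -0.004296;  D = +0.003887-0.001830i
d^4_{-2,-3}: k∈[0..1] ⇒ -0.000723 +0.022481 = +0.021758;  D = -0.010100-0.019271i
d^4_{-1,-3}: k∈[0..1] ⇒ +0.004939 -0.085272 = -0.080333;  D = -0.069495+0.040297i
d^4_{0,-3}: k∈[0..1] ⇒ -0.023697 +0.245474 = +0.221777;  D = +0.119338+0.186932i
d^4_{1,-3}: k∈[0..1] ⇒ +0.085272 -0.529990 = -0.444718;  D = +0.364285-0.255090i
d^4_{2,-3}: k∈[0..1] ⇒ -0.232877 +0.804113 = +0.571236;  D = -0.347340-0.453503i
d^4_{3,-3}: k∈[0..1] ⇒ +0.467407 -0.691685 = -0.224278;  D = -0.172068+0.143851i
d^4_{4,-3}: single k=0 term ⇒ -0.607852;  D = -0.409430-0.449279i
Y_4^{m'}(θ=0.5339,φ=2.1672) and Σ D·Y over m':
  (+0.0002+0.0005i)·(-0.0216-0.0204i)  (+0.0039-0.0018i)·(+0.1386-0.0308i)  (-0.0101-0.0193i)·(-0.1339+0.3371i)  (-0.0695+0.0403i)·(-0.2546-0.3750i)  (+0.1193+0.1869i)·(-0.0012+0.0000i)  (+0.3643-0.2551i)·(+0.2546-0.3750i)  (-0.3473-0.4535i)·(-0.1339-0.3371i)  (-0.1721+0.1439i)·(-0.1386-0.0308i)  (-0.4094-0.4493i)·(-0.0216+0.0204i)
Y_4^-3(R⁻¹ n̂) = -0.022050-0.022670i

Re=-0.0221 Im=-0.0227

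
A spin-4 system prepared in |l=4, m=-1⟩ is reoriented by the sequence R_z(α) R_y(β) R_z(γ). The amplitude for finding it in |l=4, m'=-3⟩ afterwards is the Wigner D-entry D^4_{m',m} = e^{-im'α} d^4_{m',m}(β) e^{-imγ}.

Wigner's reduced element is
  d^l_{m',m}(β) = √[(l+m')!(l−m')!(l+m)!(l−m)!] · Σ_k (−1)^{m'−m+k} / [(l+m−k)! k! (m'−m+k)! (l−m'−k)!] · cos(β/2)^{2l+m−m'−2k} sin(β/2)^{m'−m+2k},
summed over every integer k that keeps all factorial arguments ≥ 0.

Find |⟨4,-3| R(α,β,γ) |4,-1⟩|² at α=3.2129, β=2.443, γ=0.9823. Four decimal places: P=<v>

P=0.0170

D^4_{-3,-1}(3.2129,2.443,0.9823) = e^{-i·-3·3.2129}·d^4_{-3,-1}(2.443)·e^{-i·-1·0.9823}. Compute d first:
Half-angle: c=0.342237, s=0.939614. N=√(1·5040·6·120)=1904.940944
k∈{2,3} keeps every argument non-negative
  k=2: (−1)^0·1904.9409/(240)·0.3422^6·0.9396^2 = +0.011260
  k=3: (−1)^1·1904.9409/(144)·0.3422^4·0.9396^4 = -0.141456
d^4_{-3,-1}(2.443) = +0.011260 -0.141456 = -0.130197
|D^4_{-3,-1}|² = |d^4_{-3,-1}(β)|² = (-0.130197)² = 0.016951 (the z-rotation phases have unit modulus)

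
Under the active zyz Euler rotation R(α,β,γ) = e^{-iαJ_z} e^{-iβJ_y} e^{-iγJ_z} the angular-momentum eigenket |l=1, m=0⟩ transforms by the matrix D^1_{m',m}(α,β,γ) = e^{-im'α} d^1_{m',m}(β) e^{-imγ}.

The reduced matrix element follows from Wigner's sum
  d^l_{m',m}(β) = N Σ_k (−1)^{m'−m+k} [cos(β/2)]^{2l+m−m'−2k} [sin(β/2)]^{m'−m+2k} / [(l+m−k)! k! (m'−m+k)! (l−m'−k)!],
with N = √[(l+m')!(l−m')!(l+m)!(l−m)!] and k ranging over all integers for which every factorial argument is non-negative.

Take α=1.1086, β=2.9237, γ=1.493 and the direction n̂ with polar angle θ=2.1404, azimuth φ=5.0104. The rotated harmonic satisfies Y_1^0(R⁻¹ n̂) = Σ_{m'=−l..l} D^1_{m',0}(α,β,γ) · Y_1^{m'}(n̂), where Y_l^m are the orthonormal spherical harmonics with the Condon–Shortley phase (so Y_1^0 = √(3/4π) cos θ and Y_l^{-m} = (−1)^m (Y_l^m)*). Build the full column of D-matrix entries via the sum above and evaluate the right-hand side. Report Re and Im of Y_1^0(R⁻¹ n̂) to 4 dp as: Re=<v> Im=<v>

Re=0.1928 Im=0.0000

Need the full column D^1_{m',0} for m'=−1..1 at α=1.1086, β=2.9237, γ=1.493.
cos(β/2)=0.108731, sin(β/2)=0.994071
d^1_{-1,0}: single k=1 term ⇒ +0.152857;  D = +0.068161+0.136819i
d^1_{0,0}: k∈[0..1] ⇒ +0.011822 -0.988178 = -0.976355;  D = -0.976355+0.000000i
d^1_{1,0}: single k=0 term ⇒ -0.152857;  D = -0.068161+0.136819i
Y_1^{m'}(θ=2.1404,φ=5.0104) and Σ D·Y over m':
  (+0.0682+0.1368i)·(+0.0854+0.2781i)  (-0.9764+0.0000i)·(-0.2635+0.0000i)  (-0.0682+0.1368i)·(-0.0854+0.2781i)
Y_1^0(R⁻¹ n̂) = +0.192813+0.000000i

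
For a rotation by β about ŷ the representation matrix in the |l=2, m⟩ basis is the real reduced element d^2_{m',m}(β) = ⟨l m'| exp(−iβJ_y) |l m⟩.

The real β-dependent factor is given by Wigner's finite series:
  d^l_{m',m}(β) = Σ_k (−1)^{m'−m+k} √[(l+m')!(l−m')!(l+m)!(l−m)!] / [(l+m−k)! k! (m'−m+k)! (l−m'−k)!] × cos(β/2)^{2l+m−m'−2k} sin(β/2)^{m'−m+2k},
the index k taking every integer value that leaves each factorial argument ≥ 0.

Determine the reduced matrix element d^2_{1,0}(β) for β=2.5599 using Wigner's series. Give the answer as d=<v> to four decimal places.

d=0.5622

d^2_{1,0}(β=2.5599) via Wigner's sum:
With c≡cos(β/2)=0.286763 and s≡sin(β/2)=0.958002, N=[6·1·2·2]^{1/2}=4.898979
k∈{0,1} keeps every argument non-negative
  k=0: (−1)^1·4.8990/(2)·0.2868^3·0.9580^1 = -0.055336
  k=1: (−1)^2·4.8990/(2)·0.2868^1·0.9580^3 = +0.617586
d^2_{1,0}(2.5599) = -0.055336 +0.617586 = +0.562250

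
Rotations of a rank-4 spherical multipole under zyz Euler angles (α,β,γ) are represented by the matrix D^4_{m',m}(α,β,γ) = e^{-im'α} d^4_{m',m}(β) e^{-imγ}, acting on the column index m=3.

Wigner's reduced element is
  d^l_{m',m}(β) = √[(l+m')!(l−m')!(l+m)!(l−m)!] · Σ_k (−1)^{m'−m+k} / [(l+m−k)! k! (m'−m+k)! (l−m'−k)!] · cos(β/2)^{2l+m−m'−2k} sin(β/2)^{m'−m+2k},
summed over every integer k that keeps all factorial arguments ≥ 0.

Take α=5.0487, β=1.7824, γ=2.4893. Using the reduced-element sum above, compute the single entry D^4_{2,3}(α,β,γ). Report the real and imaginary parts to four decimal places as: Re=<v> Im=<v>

First d^4_{2,3}(β=1.7824), then the phase factors e^{-i(2)α} and e^{-i(3)γ}:
c=cos(1.7824/2)=0.628479, s=sin(1.7824/2)=0.777826; N=√[720·2·5040·1]=2693.993318
k: max(0,(3)−(2))=1 … min(4+(3),4−(2))=2
  k=1: (−1)^0·2693.9933/(720)·0.6285^7·0.7778^1 = +0.112715
  k=2: (−1)^1·2693.9933/(240)·0.6285^5·0.7778^3 = -0.517950
d^4_{2,3}(1.7824) = +0.112715 -0.517950 = -0.405235
D = (-0.782191+0.623039i)·(-0.405235)·(+0.376561-0.926392i) = -0.114534-0.388712i

Re=-0.1145 Im=-0.3887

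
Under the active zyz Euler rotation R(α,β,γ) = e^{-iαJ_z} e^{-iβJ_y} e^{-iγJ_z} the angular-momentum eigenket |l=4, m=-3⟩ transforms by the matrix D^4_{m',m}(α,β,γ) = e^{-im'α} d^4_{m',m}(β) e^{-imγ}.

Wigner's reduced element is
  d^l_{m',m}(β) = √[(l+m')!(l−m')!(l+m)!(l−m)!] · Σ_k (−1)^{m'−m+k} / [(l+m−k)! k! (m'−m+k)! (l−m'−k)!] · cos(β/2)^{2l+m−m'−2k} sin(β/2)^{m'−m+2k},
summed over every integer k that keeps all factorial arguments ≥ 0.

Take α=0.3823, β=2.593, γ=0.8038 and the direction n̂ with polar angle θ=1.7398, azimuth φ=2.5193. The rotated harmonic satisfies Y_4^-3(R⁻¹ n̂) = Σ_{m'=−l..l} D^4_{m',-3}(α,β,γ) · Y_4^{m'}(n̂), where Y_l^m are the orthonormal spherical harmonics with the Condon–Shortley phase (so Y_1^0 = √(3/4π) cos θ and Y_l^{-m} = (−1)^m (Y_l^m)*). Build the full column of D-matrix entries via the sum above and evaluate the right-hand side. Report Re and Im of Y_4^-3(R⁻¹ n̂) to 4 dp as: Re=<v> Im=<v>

Need the full column D^4_{m',-3} for m'=−4..4 at α=0.3823, β=2.593, γ=0.8038.
cos(β/2)=0.270870, sin(β/2)=0.962616
d^4_{-4,-3}: single k=1 term ⇒ +0.000291;  D = -0.000203-0.000209i
d^4_{-3,-3}: k∈[0..1] ⇒ +0.000029 -0.002562 = -0.002533;  D = +0.002316+0.001025i
d^4_{-2,-3}: k∈[0..1] ⇒ -0.000385 +0.014600 = +0.014214;  D = -0.014206-0.000489i
d^4_{-1,-3}: k∈[0..1] ⇒ +0.002905 -0.061147 = -0.058242;  D = +0.054753-0.019856i
d^4_{0,-3}: k∈[0..1] ⇒ -0.015390 +0.194362 = +0.178972;  D = -0.133342+0.119377i
d^4_{1,-3}: k∈[0..1] ⇒ +0.061147 -0.463350 = -0.402204;  D = +0.177946-0.360698i
d^4_{2,-3}: k∈[0..1] ⇒ -0.184388 +0.776240 = +0.591852;  D = -0.044940+0.590144i
d^4_{3,-3}: k∈[0..1] ⇒ +0.408637 -0.737267 = -0.328630;  D = -0.099092-0.313335i
d^4_{4,-3}: single k=0 term ⇒ -0.586782;  D = -0.372873-0.453077i
Y_4^{m'}(θ=1.7398,φ=2.5193) and Σ D·Y over m':
  (-0.0002-0.0002i)·(-0.3320+0.2537i)  (+0.0023+0.0010i)·(-0.0588+0.1929i)  (-0.0142-0.0005i)·(-0.0835-0.2469i)  (+0.0548-0.0199i)·(-0.1786-0.1281i)  (-0.1333+0.1194i)·(+0.2305+0.0000i)  (+0.1779-0.3607i)·(+0.1786-0.1281i)  (-0.0449+0.5901i)·(-0.0835+0.2469i)  (-0.0991-0.3133i)·(+0.0588+0.1929i)  (-0.3729-0.4531i)·(-0.3320-0.2537i)
Y_4^-3(R⁻¹ n̂) = -0.135140+0.087871i

Re=-0.1351 Im=0.0879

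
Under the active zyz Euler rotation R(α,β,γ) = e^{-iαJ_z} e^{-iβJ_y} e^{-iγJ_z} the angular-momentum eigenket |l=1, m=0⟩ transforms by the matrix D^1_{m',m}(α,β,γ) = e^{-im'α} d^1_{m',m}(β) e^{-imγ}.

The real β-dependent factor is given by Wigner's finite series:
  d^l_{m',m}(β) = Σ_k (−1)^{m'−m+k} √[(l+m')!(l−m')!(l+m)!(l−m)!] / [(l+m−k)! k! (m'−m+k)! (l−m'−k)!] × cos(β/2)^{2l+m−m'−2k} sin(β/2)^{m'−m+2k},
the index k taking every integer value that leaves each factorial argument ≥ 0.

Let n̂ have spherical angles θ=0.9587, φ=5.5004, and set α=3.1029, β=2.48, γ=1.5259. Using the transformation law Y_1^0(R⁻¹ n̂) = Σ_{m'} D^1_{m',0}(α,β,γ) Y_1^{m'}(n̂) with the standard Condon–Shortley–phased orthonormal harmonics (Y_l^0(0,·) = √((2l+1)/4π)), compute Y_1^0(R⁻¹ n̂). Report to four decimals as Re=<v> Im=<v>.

Re=-0.4023 Im=0.0000

Need the full column D^1_{m',0} for m'=−1..1 at α=3.1029, β=2.48, γ=1.5259.
cos(β/2)=0.324796, sin(β/2)=0.945784
d^1_{-1,0}: single k=1 term ⇒ +0.434428;  D = -0.434103+0.016805i
d^1_{0,0}: k∈[0..1] ⇒ +0.105493 -0.894507 = -0.789015;  D = -0.789015+0.000000i
d^1_{1,0}: single k=0 term ⇒ -0.434428;  D = +0.434103+0.016805i
Y_1^{m'}(θ=0.9587,φ=5.5004) and Σ D·Y over m':
  (-0.4341+0.0168i)·(+0.2005+0.1994i)  (-0.7890+0.0000i)·(+0.2807+0.0000i)  (+0.4341+0.0168i)·(-0.2005+0.1994i)
Y_1^0(R⁻¹ n̂) = -0.402262+0.000000i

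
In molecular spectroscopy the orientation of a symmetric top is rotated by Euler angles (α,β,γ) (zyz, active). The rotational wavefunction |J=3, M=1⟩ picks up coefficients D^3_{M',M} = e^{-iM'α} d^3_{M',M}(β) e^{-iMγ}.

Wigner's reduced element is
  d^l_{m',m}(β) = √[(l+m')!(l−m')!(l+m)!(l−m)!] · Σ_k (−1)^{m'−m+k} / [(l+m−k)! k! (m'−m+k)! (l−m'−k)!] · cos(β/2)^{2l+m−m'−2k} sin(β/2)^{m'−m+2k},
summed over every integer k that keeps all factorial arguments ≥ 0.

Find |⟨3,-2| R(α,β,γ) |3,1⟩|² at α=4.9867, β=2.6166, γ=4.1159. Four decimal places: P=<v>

Split into d^3_{-2,1}(β=2.6166) × two z-phases.
c=cos(2.6166/2)=0.259492, s=sin(2.6166/2)=0.965745; N=√[1·120·24·2]=75.894664
k∈{3,4} keeps every argument non-negative
  k=3: (−1)^0·75.8947/(12)·0.2595^3·0.9657^3 = +0.099538
  k=4: (−1)^1·75.8947/(24)·0.2595^1·0.9657^5 = -0.689346
d^3_{-2,1}(2.6166) = +0.099538 -0.689346 = -0.589807
|D^3_{-2,1}|² = |d^3_{-2,1}(β)|² = (-0.589807)² = 0.347873 (the z-rotation phases have unit modulus)

P=0.3479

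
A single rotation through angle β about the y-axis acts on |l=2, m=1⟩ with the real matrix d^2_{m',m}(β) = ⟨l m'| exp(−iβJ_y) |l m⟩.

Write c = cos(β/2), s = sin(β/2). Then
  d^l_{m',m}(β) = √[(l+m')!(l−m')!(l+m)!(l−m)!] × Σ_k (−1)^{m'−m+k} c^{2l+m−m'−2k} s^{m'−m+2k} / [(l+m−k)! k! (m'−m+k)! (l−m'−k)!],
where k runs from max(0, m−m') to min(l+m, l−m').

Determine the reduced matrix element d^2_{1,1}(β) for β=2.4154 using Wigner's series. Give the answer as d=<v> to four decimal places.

d=-0.3148

d^2_{1,1}(β=2.4154) via Wigner's sum:
With c≡cos(β/2)=0.355170 and s≡sin(β/2)=0.934802, N=[6·1·6·1]^{1/2}=6.000000
Admissible k: 0..1 (factorial args all ≥0)
  k=0: (−1)^0·6.0000/(6)·0.3552^4·0.9348^0 = +0.015913
  k=1: (−1)^1·6.0000/(2)·0.3552^2·0.9348^2 = -0.330700
d^2_{1,1}(2.4154) = +0.015913 -0.330700 = -0.314787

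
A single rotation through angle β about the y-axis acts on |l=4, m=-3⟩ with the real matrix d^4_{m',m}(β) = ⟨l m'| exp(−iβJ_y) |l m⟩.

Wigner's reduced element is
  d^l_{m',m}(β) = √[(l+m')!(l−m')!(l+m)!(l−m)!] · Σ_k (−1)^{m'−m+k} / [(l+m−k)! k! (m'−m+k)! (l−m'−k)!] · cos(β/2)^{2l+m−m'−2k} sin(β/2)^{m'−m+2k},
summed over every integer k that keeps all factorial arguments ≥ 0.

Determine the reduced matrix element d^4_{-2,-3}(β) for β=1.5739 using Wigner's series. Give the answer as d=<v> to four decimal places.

d^4_{-2,-3}(β=1.5739) via Wigner's sum:
Half-angle: c=0.706009, s=0.708203. N=√(2·720·1·5040)=2693.993318
k∈{0,1} keeps every argument non-negative
  k=0: (−1)^1·2693.9933/(720)·0.7060^7·0.7082^1 = -0.231682
  k=1: (−1)^2·2693.9933/(240)·0.7060^5·0.7082^3 = +0.699373
d^4_{-2,-3}(1.5739) = -0.231682 +0.699373 = +0.467691

d=0.4677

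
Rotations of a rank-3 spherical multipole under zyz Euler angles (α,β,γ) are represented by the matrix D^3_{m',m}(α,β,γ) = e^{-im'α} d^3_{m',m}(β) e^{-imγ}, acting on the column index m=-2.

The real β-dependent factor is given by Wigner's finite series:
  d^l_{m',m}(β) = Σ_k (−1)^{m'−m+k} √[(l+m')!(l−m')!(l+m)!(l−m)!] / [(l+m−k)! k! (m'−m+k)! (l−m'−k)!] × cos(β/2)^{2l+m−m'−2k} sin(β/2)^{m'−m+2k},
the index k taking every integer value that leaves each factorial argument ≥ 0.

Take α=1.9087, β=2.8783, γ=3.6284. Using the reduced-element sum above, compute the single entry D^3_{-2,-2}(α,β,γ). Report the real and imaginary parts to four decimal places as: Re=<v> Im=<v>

D^3_{-2,-2}(1.9087,2.8783,3.6284) = e^{-i·-2·1.9087}·d^3_{-2,-2}(2.8783)·e^{-i·-2·3.6284}. Compute d first:
c=cos(2.8783/2)=0.131266, s=sin(2.8783/2)=0.991347; N=√[1·120·1·120]=120.000000
Admissible k: 0..1 (factorial args all ≥0)
  k=0: (−1)^0·120.0000/(120)·0.1313^6·0.9913^0 = +0.000005
  k=1: (−1)^1·120.0000/(24)·0.1313^4·0.9913^2 = -0.001459
d^3_{-2,-2}(2.8783) = +0.000005 -0.001459 = -0.001454
Phases: e^{-i·(-2)·1.9087}=-0.780202-0.625527i, e^{-i·(-2)·3.6284}=+0.562314+0.826924i ⇒ D=-0.000114+0.001449i

Re=-0.0001 Im=0.0014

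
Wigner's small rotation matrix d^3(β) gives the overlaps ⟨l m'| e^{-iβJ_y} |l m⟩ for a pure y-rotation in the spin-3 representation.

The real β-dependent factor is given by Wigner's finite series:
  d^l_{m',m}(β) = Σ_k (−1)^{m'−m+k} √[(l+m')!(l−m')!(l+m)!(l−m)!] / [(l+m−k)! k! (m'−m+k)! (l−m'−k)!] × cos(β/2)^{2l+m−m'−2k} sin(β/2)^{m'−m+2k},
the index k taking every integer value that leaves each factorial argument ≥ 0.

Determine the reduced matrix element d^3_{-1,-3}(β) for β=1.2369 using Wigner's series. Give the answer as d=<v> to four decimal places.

d=0.5737

d^3_{-1,-3}(β=1.2369) via Wigner's sum:
Half-angle: c=0.814778, s=0.579773. N=√(2·24·1·720)=185.903201
Admissible k: 0..0 (factorial args all ≥0)
  k=0: (−1)^2·185.9032/(48)·0.8148^4·0.5798^2 = +0.573745
d^3_{-1,-3}(1.2369) = +0.573745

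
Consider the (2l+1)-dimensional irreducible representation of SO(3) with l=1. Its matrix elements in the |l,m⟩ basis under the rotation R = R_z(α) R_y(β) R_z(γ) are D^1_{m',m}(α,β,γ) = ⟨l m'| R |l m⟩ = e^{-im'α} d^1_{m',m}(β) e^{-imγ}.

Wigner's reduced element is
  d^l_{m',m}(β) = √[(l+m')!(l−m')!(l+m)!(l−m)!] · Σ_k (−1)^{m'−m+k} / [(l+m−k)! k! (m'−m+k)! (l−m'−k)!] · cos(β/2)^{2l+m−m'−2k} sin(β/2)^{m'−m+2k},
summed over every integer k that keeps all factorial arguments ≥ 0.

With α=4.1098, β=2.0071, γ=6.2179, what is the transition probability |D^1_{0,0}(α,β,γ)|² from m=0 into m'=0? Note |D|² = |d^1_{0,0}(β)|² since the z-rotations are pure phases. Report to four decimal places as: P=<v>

P=0.1786

D^1_{0,0}(4.1098,2.0071,6.2179) = e^{-i·0·4.1098}·d^1_{0,0}(2.0071)·e^{-i·0·6.2179}. Compute d first:
c=cos(2.0071/2)=0.537312, s=sin(2.0071/2)=0.843384; N=√[1·1·1·1]=1.000000
k: max(0,(0)−(0))=0 … min(1+(0),1−(0))=1
  k=0: (−1)^0·1.0000/(1)·0.5373^2·0.8434^0 = +0.288704
  k=1: (−1)^1·1.0000/(1)·0.5373^0·0.8434^2 = -0.711296
d^1_{0,0}(2.0071) = +0.288704 -0.711296 = -0.422592
|D^1_{0,0}|² = |d^1_{0,0}(β)|² = (-0.422592)² = 0.178584 (the z-rotation phases have unit modulus)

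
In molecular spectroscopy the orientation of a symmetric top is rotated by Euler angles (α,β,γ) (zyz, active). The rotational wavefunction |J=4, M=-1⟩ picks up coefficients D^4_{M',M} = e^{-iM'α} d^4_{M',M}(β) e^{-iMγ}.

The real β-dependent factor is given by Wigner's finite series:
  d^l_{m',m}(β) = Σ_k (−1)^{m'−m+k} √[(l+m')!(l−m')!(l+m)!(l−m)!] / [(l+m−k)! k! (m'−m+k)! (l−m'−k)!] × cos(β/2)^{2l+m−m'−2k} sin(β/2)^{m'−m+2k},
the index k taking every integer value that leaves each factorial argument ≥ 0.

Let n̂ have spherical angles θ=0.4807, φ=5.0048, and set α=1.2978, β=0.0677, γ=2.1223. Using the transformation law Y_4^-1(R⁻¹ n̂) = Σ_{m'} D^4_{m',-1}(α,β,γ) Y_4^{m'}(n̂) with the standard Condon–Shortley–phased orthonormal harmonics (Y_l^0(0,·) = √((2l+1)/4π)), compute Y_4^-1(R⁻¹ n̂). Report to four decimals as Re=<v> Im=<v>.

Need the full column D^4_{m',-1} for m'=−4..4 at α=1.2978, β=0.0677, γ=2.1223.
cos(β/2)=0.999427, sin(β/2)=0.033844
d^4_{-4,-1}: single k=3 term ⇒ +0.000289;  D = +0.000149+0.000248i
d^4_{-3,-1}: k∈[2..3] ⇒ +0.009060 -0.000017 = +0.009043;  D = +0.008721-0.002390i
d^4_{-2,-1}: k∈[1..3] ⇒ +0.143011 -0.000820 +0.000001 = +0.142192;  D = +0.000784-0.142190i
d^4_{-1,-1}: k∈[0..3] ⇒ +0.995426 -0.017122 +0.000039 -0.000000 = +0.978344;  D = -0.940645-0.268967i
d^4_{0,-1}: k∈[0..3] ⇒ -0.150747 +0.001037 -0.000001 +0.000000 = -0.149711;  D = +0.078444-0.127515i
d^4_{1,-1}: k∈[0..3] ⇒ +0.011415 -0.000039 +0.000000 -0.000000 = +0.011375;  D = +0.007723+0.008352i
d^4_{2,-1}: k∈[0..2] ⇒ -0.000547 +0.000001 -0.000000 = -0.000546;  D = -0.000486+0.000249i
d^4_{3,-1}: k∈[0..1] ⇒ +0.000017 -0.000000 = +0.000017;  D = -0.000003-0.000017i
d^4_{4,-1}: single k=0 term ⇒ -0.000000;  D = +0.000000+0.000000i
Y_4^{m'}(θ=0.4807,φ=5.0048) and Σ D·Y over m':
  (+0.0001+0.0002i)·(+0.0079-0.0186i)  (+0.0087-0.0024i)·(-0.0844-0.0701i)  (+0.0008-0.1422i)·(-0.2686+0.1778i)  (-0.9406-0.2690i)·(+0.1400+0.4649i)  (+0.0784-0.1275i)·(+0.1108+0.0000i)  (+0.0077+0.0084i)·(-0.1400+0.4649i)  (-0.0005+0.0002i)·(-0.2686-0.1778i)  (-0.0000-0.0000i)·(+0.0844-0.0701i)  (+0.0000+0.0000i)·(+0.0079+0.0186i)
Y_4^-1(R⁻¹ n̂) = +0.021473-0.448764i

Re=0.0215 Im=-0.4488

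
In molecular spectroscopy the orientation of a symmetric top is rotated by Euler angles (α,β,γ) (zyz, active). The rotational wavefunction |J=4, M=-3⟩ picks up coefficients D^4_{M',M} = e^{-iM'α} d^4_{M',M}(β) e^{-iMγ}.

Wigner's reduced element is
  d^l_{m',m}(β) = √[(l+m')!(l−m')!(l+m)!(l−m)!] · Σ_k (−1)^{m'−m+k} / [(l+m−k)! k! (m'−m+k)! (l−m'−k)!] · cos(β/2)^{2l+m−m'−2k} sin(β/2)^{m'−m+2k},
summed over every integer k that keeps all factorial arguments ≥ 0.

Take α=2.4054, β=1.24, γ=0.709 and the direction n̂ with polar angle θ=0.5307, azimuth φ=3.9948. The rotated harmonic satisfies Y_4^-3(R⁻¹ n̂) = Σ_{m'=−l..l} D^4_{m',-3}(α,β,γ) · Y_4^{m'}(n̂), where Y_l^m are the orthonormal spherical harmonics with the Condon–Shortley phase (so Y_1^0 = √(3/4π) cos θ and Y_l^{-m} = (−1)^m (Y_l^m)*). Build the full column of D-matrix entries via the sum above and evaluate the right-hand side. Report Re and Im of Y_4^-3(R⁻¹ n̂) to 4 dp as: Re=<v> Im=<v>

Need the full column D^4_{m',-3} for m'=−4..4 at α=2.4054, β=1.24, γ=0.709.
cos(β/2)=0.813878, sin(β/2)=0.581035
d^4_{-4,-3}: single k=1 term ⇒ +0.388745;  D = +0.265843-0.283637i
d^4_{-3,-3}: k∈[0..1] ⇒ +0.192520 -0.686847 = -0.494327;  D = +0.492683-0.040281i
d^4_{-2,-3}: k∈[0..1] ⇒ -0.514261 +0.786304 = +0.272043;  D = +0.215807+0.165634i
d^4_{-1,-3}: k∈[0..1] ⇒ +0.778812 -0.661556 = +0.117255;  D = -0.020991-0.115361i
d^4_{0,-3}: k∈[0..1] ⇒ -0.828837 +0.422430 = -0.406407;  D = +0.214569-0.345147i
d^4_{1,-3}: k∈[0..1] ⇒ +0.661556 -0.202304 = +0.459253;  D = +0.441570-0.126211i
d^4_{2,-3}: k∈[0..1] ⇒ -0.400752 +0.068083 = -0.332669;  D = +0.298414+0.147029i
d^4_{3,-3}: k∈[0..1] ⇒ +0.178415 -0.012990 = +0.165425;  D = +0.060869+0.153819i
d^4_{4,-3}: single k=0 term ⇒ -0.051466;  D = -0.018100+0.048178i
Y_4^{m'}(θ=0.5307,φ=3.9948) and Σ D·Y over m':
  (+0.2658-0.2836i)·(-0.0280+0.0078i)  (+0.4927-0.0403i)·(+0.1169+0.0769i)  (+0.2158+0.1656i)·(-0.0487-0.3572i)  (-0.0210-0.1154i)·(-0.2997+0.3433i)  (+0.2146-0.3451i)·(+0.0053+0.0000i)  (+0.4416-0.1262i)·(+0.2997+0.3433i)  (+0.2984+0.1470i)·(-0.0487+0.3572i)  (+0.0609+0.1538i)·(-0.1169+0.0769i)  (-0.0181+0.0482i)·(-0.0280-0.0078i)
Y_4^-3(R⁻¹ n̂) = +0.241678+0.182286i

Re=0.2417 Im=0.1823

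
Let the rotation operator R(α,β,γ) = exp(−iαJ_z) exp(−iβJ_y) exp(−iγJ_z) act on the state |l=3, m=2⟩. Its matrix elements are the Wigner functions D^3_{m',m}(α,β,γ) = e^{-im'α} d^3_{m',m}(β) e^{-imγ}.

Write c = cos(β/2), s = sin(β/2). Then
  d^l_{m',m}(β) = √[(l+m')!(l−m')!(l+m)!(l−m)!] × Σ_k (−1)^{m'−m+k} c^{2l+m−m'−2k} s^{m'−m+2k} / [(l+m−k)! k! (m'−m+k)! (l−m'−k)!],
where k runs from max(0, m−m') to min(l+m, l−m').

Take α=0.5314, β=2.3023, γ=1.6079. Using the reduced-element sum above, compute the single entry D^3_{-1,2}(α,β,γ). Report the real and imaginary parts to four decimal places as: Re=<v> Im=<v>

Split into d^3_{-1,2}(β=2.3023) × two z-phases.
Half-angle: c=0.407437, s=0.913233. N=√(2·24·120·1)=75.894664
Admissible k: 3..4 (factorial args all ≥0)
  k=3: (−1)^0·75.8947/(12)·0.4074^3·0.9132^3 = +0.325805
  k=4: (−1)^1·75.8947/(24)·0.4074^1·0.9132^5 = -0.818407
d^3_{-1,2}(2.3023) = +0.325805 -0.818407 = -0.492602
Attach z-rotation phases: D = e^{-i(-1)(0.5314)}·(-0.492602)·e^{-i(2)(1.6079)} = +0.442009+0.217450i

Re=0.4420 Im=0.2174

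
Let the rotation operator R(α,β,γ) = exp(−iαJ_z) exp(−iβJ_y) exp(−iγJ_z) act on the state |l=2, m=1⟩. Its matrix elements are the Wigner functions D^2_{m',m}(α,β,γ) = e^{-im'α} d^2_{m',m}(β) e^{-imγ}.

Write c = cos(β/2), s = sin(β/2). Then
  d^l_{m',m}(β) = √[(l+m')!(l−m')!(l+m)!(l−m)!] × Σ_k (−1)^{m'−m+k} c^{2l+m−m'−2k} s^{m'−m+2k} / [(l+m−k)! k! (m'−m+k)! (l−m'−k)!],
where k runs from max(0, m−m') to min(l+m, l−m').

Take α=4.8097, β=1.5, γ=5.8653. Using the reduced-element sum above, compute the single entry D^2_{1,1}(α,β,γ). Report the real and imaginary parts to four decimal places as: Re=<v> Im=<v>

Split into d^2_{1,1}(β=1.5) × two z-phases.
Half-angle: c=0.731689, s=0.681639. N=√(6·1·6·1)=6.000000
Admissible k: 0..1 (factorial args all ≥0)
  k=0: (−1)^0·6.0000/(6)·0.7317^4·0.6816^0 = +0.286620
  k=1: (−1)^1·6.0000/(2)·0.7317^2·0.6816^2 = -0.746247
d^2_{1,1}(1.5) = +0.286620 -0.746247 = -0.459628
Attach z-rotation phases: D = e^{-i(1)(4.8097)}·(-0.459628)·e^{-i(1)(5.8653)} = +0.144834-0.436212i

Re=0.1448 Im=-0.4362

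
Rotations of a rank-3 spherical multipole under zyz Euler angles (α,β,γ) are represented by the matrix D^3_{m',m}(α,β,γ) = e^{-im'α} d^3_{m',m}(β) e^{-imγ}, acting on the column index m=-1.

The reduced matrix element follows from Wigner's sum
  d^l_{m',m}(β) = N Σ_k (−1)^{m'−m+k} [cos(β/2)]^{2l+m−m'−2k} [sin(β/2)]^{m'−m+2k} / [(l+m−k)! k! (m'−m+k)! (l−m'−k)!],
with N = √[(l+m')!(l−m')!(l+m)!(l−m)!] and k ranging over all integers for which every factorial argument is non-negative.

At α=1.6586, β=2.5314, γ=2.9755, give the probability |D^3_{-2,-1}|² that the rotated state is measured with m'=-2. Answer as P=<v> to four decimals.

First d^3_{-2,-1}(β=2.5314), then the phase factors e^{-i(-2)α} and e^{-i(-1)γ}:
With c≡cos(β/2)=0.300385 and s≡sin(β/2)=0.953818, N=[1·120·2·24]^{1/2}=75.894664
Admissible k: 1..2 (factorial args all ≥0)
  k=1: (−1)^0·75.8947/(24)·0.3004^5·0.9538^1 = +0.007377
  k=2: (−1)^1·75.8947/(12)·0.3004^3·0.9538^3 = -0.148752
d^3_{-2,-1}(2.5314) = +0.007377 -0.148752 = -0.141375
|D^3_{-2,-1}|² = |d^3_{-2,-1}(β)|² = (-0.141375)² = 0.019987 (the z-rotation phases have unit modulus)

P=0.0200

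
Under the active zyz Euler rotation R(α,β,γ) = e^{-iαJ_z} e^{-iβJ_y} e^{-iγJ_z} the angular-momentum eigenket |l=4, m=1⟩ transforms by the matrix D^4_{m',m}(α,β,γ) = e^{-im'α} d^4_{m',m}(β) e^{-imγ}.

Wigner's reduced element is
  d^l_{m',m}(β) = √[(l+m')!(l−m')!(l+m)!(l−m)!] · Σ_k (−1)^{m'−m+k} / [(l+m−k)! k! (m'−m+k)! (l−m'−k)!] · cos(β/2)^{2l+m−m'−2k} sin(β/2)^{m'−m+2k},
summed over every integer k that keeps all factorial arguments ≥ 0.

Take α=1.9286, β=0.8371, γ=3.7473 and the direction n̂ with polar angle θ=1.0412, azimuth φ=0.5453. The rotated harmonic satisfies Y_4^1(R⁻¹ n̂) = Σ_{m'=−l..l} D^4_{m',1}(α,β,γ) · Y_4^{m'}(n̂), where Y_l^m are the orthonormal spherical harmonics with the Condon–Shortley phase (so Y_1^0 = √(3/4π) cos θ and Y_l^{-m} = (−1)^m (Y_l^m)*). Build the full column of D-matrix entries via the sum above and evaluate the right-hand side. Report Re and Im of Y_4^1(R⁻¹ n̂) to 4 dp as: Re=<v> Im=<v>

Re=0.2333 Im=0.1809

Need the full column D^4_{m',1} for m'=−4..4 at α=1.9286, β=0.8371, γ=3.7473.
cos(β/2)=0.913679, sin(β/2)=0.406436
d^4_{-4,1}: single k=5 term ⇒ +0.063305;  D = -0.042932-0.046522i
d^4_{-3,1}: k∈[4..5] ⇒ +0.251572 -0.029868 = +0.221704;  D = -0.099953+0.197894i
d^4_{-2,1}: k∈[3..5] ⇒ +0.604589 -0.179452 +0.007102 = +0.432239;  D = +0.429631+0.047408i
d^4_{-1,1}: k∈[2..5] ⇒ +0.961052 -0.570512 +0.056446 -0.000745 = +0.446241;  D = -0.109495-0.432599i
d^4_{0,1}: k∈[1..4] ⇒ +0.966192 -1.147127 +0.226991 -0.007486 = +0.038570;  D = -0.031708+0.021959i
d^4_{1,1}: k∈[0..3] ⇒ +0.485680 -1.441578 +0.570512 -0.037631 = -0.423017;  D = -0.347381-0.241390i
d^4_{2,1}: k∈[0..2] ⇒ -0.916610 +0.906884 -0.119635 = -0.129361;  D = -0.031939+0.125356i
d^4_{3,1}: k∈[0..1] ⇒ +0.762812 -0.251572 = +0.511239;  D = -0.508243+0.055270i
d^4_{4,1}: single k=0 term ⇒ -0.319919;  D = -0.143781-0.285788i
Y_4^{m'}(θ=1.0412,φ=0.5453) and Σ D·Y over m':
  (-0.0429-0.0465i)·(-0.1407-0.2011i)  (-0.1000+0.1979i)·(-0.0264-0.4056i)  (+0.4296+0.0474i)·(+0.0905-0.1738i)  (-0.1095-0.4326i)·(-0.2140+0.1298i)  (-0.0317+0.0220i)·(-0.2514+0.0000i)  (-0.3474-0.2414i)·(+0.2140+0.1298i)  (-0.0319+0.1254i)·(+0.0905+0.1738i)  (-0.5082+0.0553i)·(+0.0264-0.4056i)  (-0.1438-0.2858i)·(-0.1407+0.2011i)
Y_4^1(R⁻¹ n̂) = +0.233297+0.180876i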